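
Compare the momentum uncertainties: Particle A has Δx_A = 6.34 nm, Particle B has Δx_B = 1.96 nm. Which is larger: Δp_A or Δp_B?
Particle B has the larger minimum momentum uncertainty, by a factor of 3.23.

For each particle, the minimum momentum uncertainty is Δp_min = ℏ/(2Δx):

Particle A: Δp_A = ℏ/(2×6.340e-09 m) = 8.317e-27 kg·m/s
Particle B: Δp_B = ℏ/(2×1.960e-09 m) = 2.690e-26 kg·m/s

Ratio: Δp_B/Δp_A = 3.23

Since Δp_min ∝ 1/Δx, the particle with smaller position uncertainty (B) has larger momentum uncertainty.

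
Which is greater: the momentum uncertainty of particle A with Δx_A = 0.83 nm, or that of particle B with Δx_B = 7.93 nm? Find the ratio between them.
Particle A has the larger minimum momentum uncertainty, by a factor of 9.55.

For each particle, the minimum momentum uncertainty is Δp_min = ℏ/(2Δx):

Particle A: Δp_A = ℏ/(2×8.300e-10 m) = 6.353e-26 kg·m/s
Particle B: Δp_B = ℏ/(2×7.930e-09 m) = 6.649e-27 kg·m/s

Ratio: Δp_A/Δp_B = 9.55

Since Δp_min ∝ 1/Δx, the particle with smaller position uncertainty (A) has larger momentum uncertainty.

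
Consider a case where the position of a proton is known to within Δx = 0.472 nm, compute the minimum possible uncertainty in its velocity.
66.789 m/s

Using the Heisenberg uncertainty principle and Δp = mΔv:
ΔxΔp ≥ ℏ/2
Δx(mΔv) ≥ ℏ/2

The minimum uncertainty in velocity is:
Δv_min = ℏ/(2mΔx)
Δv_min = (1.055e-34 J·s) / (2 × 1.673e-27 kg × 4.720e-10 m)
Δv_min = 6.679e+01 m/s = 66.789 m/s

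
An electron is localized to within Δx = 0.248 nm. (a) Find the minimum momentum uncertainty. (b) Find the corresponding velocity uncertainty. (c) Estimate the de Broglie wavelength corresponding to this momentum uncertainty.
(a) Δp_min = 2.126 × 10^-25 kg·m/s
(b) Δv_min = 233.402 km/s
(c) λ_dB = 3.116 nm

Step-by-step:

(a) From the uncertainty principle:
Δp_min = ℏ/(2Δx) = (1.055e-34 J·s)/(2 × 2.480e-10 m) = 2.126e-25 kg·m/s

(b) The velocity uncertainty:
Δv = Δp/m = (2.126e-25 kg·m/s)/(9.109e-31 kg) = 2.334e+05 m/s = 233.402 km/s

(c) The de Broglie wavelength for this momentum:
λ = h/p = (6.626e-34 J·s)/(2.126e-25 kg·m/s) = 3.116e-09 m = 3.116 nm

Note: The de Broglie wavelength is comparable to the localization size, as expected from wave-particle duality.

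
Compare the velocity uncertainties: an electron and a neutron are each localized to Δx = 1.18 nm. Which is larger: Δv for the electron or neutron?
The electron has the larger minimum velocity uncertainty, by a ratio of 1838.7.

For both particles, Δp_min = ℏ/(2Δx) = 4.469e-26 kg·m/s (same for both).

The velocity uncertainty is Δv = Δp/m:
- electron: Δv = 4.469e-26 / 9.109e-31 = 4.905e+04 m/s = 49.054 km/s
- neutron: Δv = 4.469e-26 / 1.675e-27 = 2.668e+01 m/s = 26.679 m/s

Ratio: 4.905e+04 / 2.668e+01 = 1838.7

The lighter particle has larger velocity uncertainty because Δv ∝ 1/m.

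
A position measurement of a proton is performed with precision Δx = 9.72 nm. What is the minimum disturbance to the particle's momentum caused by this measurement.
5.425 × 10^-27 kg·m/s

The uncertainty principle implies that measuring position disturbs momentum:
ΔxΔp ≥ ℏ/2

When we measure position with precision Δx, we necessarily introduce a momentum uncertainty:
Δp ≥ ℏ/(2Δx)
Δp_min = (1.055e-34 J·s) / (2 × 9.720e-09 m)
Δp_min = 5.425e-27 kg·m/s

The more precisely we measure position, the greater the momentum disturbance.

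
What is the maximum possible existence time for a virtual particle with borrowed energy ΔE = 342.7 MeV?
9.603 × 10^-25 s

Using the energy-time uncertainty principle:
ΔEΔt ≥ ℏ/2

For a virtual particle borrowing energy ΔE, the maximum lifetime is:
Δt_max = ℏ/(2ΔE)

Converting energy:
ΔE = 342.7 MeV = 5.491e-11 J

Δt_max = (1.055e-34 J·s) / (2 × 5.491e-11 J)
Δt_max = 9.603e-25 s = 9.603 × 10^-25 s

Virtual particles with higher borrowed energy exist for shorter times.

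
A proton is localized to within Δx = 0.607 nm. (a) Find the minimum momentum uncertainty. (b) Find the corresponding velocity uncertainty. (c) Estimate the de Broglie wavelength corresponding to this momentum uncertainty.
(a) Δp_min = 8.687 × 10^-26 kg·m/s
(b) Δv_min = 51.935 m/s
(c) λ_dB = 7.628 nm

Step-by-step:

(a) From the uncertainty principle:
Δp_min = ℏ/(2Δx) = (1.055e-34 J·s)/(2 × 6.070e-10 m) = 8.687e-26 kg·m/s

(b) The velocity uncertainty:
Δv = Δp/m = (8.687e-26 kg·m/s)/(1.673e-27 kg) = 5.193e+01 m/s = 51.935 m/s

(c) The de Broglie wavelength for this momentum:
λ = h/p = (6.626e-34 J·s)/(8.687e-26 kg·m/s) = 7.628e-09 m = 7.628 nm

Note: The de Broglie wavelength is comparable to the localization size, as expected from wave-particle duality.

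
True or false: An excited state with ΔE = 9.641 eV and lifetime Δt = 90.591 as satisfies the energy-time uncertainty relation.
Yes, it satisfies the uncertainty relation.

Calculate the product ΔEΔt:
ΔE = 9.641 eV = 1.545e-18 J
ΔEΔt = (1.545e-18 J) × (9.059e-17 s)
ΔEΔt = 1.399e-34 J·s

Compare to the minimum allowed value ℏ/2:
ℏ/2 = 5.273e-35 J·s

Since ΔEΔt = 1.399e-34 J·s ≥ 5.273e-35 J·s = ℏ/2,
this satisfies the uncertainty relation.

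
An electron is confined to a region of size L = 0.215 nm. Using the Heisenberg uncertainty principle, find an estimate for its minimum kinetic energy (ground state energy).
206.056 meV

Using the uncertainty principle to estimate ground state energy:

1. The position uncertainty is approximately the confinement size:
   Δx ≈ L = 2.150e-10 m

2. From ΔxΔp ≥ ℏ/2, the minimum momentum uncertainty is:
   Δp ≈ ℏ/(2L) = 2.452e-25 kg·m/s

3. The kinetic energy is approximately:
   KE ≈ (Δp)²/(2m) = (2.452e-25)²/(2 × 9.109e-31 kg)
   KE ≈ 3.301e-20 J = 206.056 meV

This is an order-of-magnitude estimate of the ground state energy.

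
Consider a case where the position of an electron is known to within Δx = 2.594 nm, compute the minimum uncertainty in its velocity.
22.315 km/s

Using the Heisenberg uncertainty principle and Δp = mΔv:
ΔxΔp ≥ ℏ/2
Δx(mΔv) ≥ ℏ/2

The minimum uncertainty in velocity is:
Δv_min = ℏ/(2mΔx)
Δv_min = (1.055e-34 J·s) / (2 × 9.109e-31 kg × 2.594e-09 m)
Δv_min = 2.231e+04 m/s = 22.315 km/s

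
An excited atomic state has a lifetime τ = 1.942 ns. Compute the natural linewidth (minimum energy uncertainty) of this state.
169.468 neV

Using the energy-time uncertainty principle:
ΔEΔt ≥ ℏ/2

The lifetime τ represents the time uncertainty Δt.
The natural linewidth (minimum energy uncertainty) is:

ΔE = ℏ/(2τ)
ΔE = (1.055e-34 J·s) / (2 × 1.942e-09 s)
ΔE = 2.715e-26 J = 169.468 neV

This natural linewidth limits the precision of spectroscopic measurements.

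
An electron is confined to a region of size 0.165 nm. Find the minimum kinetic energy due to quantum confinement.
349.861 meV

Using the uncertainty principle:

1. Position uncertainty: Δx ≈ 1.650e-10 m
2. Minimum momentum uncertainty: Δp = ℏ/(2Δx) = 3.196e-25 kg·m/s
3. Minimum kinetic energy:
   KE = (Δp)²/(2m) = (3.196e-25)²/(2 × 9.109e-31 kg)
   KE = 5.605e-20 J = 349.861 meV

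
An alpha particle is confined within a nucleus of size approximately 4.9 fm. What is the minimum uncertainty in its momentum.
1.076 × 10^-20 kg·m/s

Using the Heisenberg uncertainty principle:
ΔxΔp ≥ ℏ/2

With Δx ≈ L = 4.900e-15 m (the confinement size):
Δp_min = ℏ/(2Δx)
Δp_min = (1.055e-34 J·s) / (2 × 4.900e-15 m)
Δp_min = 1.076e-20 kg·m/s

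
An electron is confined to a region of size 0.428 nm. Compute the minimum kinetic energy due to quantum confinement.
51.997 meV

Using the uncertainty principle:

1. Position uncertainty: Δx ≈ 4.280e-10 m
2. Minimum momentum uncertainty: Δp = ℏ/(2Δx) = 1.232e-25 kg·m/s
3. Minimum kinetic energy:
   KE = (Δp)²/(2m) = (1.232e-25)²/(2 × 9.109e-31 kg)
   KE = 8.331e-21 J = 51.997 meV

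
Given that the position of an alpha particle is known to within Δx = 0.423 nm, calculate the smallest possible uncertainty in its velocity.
18.760 m/s

Using the Heisenberg uncertainty principle and Δp = mΔv:
ΔxΔp ≥ ℏ/2
Δx(mΔv) ≥ ℏ/2

The minimum uncertainty in velocity is:
Δv_min = ℏ/(2mΔx)
Δv_min = (1.055e-34 J·s) / (2 × 6.645e-27 kg × 4.230e-10 m)
Δv_min = 1.876e+01 m/s = 18.760 m/s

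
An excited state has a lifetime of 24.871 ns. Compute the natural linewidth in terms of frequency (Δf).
3.200 MHz

Using the energy-time uncertainty principle and E = hf:
ΔEΔt ≥ ℏ/2
hΔf·Δt ≥ ℏ/2

The minimum frequency uncertainty is:
Δf = ℏ/(2hτ) = 1/(4πτ)
Δf = 1/(4π × 2.487e-08 s)
Δf = 3.200e+06 Hz = 3.200 MHz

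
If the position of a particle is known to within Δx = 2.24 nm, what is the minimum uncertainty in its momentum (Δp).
2.354 × 10^-26 kg·m/s

Using the Heisenberg uncertainty principle:
ΔxΔp ≥ ℏ/2

The minimum uncertainty in momentum is:
Δp_min = ℏ/(2Δx)
Δp_min = (1.055e-34 J·s) / (2 × 2.240e-09 m)
Δp_min = 2.354e-26 kg·m/s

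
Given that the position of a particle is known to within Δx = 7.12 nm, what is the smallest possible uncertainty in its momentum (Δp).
7.406 × 10^-27 kg·m/s

Using the Heisenberg uncertainty principle:
ΔxΔp ≥ ℏ/2

The minimum uncertainty in momentum is:
Δp_min = ℏ/(2Δx)
Δp_min = (1.055e-34 J·s) / (2 × 7.120e-09 m)
Δp_min = 7.406e-27 kg·m/s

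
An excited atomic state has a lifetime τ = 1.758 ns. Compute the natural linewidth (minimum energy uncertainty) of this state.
187.205 neV

Using the energy-time uncertainty principle:
ΔEΔt ≥ ℏ/2

The lifetime τ represents the time uncertainty Δt.
The natural linewidth (minimum energy uncertainty) is:

ΔE = ℏ/(2τ)
ΔE = (1.055e-34 J·s) / (2 × 1.758e-09 s)
ΔE = 2.999e-26 J = 187.205 neV

This natural linewidth limits the precision of spectroscopic measurements.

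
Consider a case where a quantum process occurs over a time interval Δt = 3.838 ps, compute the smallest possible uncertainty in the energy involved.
85.749 μeV

Using the energy-time uncertainty principle:
ΔEΔt ≥ ℏ/2

The minimum uncertainty in energy is:
ΔE_min = ℏ/(2Δt)
ΔE_min = (1.055e-34 J·s) / (2 × 3.838e-12 s)
ΔE_min = 1.374e-23 J = 85.749 μeV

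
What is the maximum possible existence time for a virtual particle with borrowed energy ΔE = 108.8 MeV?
3.025 ys

Using the energy-time uncertainty principle:
ΔEΔt ≥ ℏ/2

For a virtual particle borrowing energy ΔE, the maximum lifetime is:
Δt_max = ℏ/(2ΔE)

Converting energy:
ΔE = 108.8 MeV = 1.743e-11 J

Δt_max = (1.055e-34 J·s) / (2 × 1.743e-11 J)
Δt_max = 3.025e-24 s = 3.025 ys

Virtual particles with higher borrowed energy exist for shorter times.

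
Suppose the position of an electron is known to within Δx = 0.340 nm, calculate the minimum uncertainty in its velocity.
170.247 km/s

Using the Heisenberg uncertainty principle and Δp = mΔv:
ΔxΔp ≥ ℏ/2
Δx(mΔv) ≥ ℏ/2

The minimum uncertainty in velocity is:
Δv_min = ℏ/(2mΔx)
Δv_min = (1.055e-34 J·s) / (2 × 9.109e-31 kg × 3.400e-10 m)
Δv_min = 1.702e+05 m/s = 170.247 km/s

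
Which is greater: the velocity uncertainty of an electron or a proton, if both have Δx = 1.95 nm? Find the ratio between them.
The electron has the larger minimum velocity uncertainty, by a ratio of 1836.2.

For both particles, Δp_min = ℏ/(2Δx) = 2.704e-26 kg·m/s (same for both).

The velocity uncertainty is Δv = Δp/m:
- electron: Δv = 2.704e-26 / 9.109e-31 = 2.968e+04 m/s = 29.684 km/s
- proton: Δv = 2.704e-26 / 1.673e-27 = 1.617e+01 m/s = 16.166 m/s

Ratio: 2.968e+04 / 1.617e+01 = 1836.2

The lighter particle has larger velocity uncertainty because Δv ∝ 1/m.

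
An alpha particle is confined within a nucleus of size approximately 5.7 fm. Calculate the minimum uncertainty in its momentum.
9.251 × 10^-21 kg·m/s

Using the Heisenberg uncertainty principle:
ΔxΔp ≥ ℏ/2

With Δx ≈ L = 5.700e-15 m (the confinement size):
Δp_min = ℏ/(2Δx)
Δp_min = (1.055e-34 J·s) / (2 × 5.700e-15 m)
Δp_min = 9.251e-21 kg·m/s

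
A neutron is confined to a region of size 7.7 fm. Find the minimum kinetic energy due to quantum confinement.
87.372 keV

Using the uncertainty principle:

1. Position uncertainty: Δx ≈ 7.700e-15 m
2. Minimum momentum uncertainty: Δp = ℏ/(2Δx) = 6.848e-21 kg·m/s
3. Minimum kinetic energy:
   KE = (Δp)²/(2m) = (6.848e-21)²/(2 × 1.675e-27 kg)
   KE = 1.400e-14 J = 87.372 keV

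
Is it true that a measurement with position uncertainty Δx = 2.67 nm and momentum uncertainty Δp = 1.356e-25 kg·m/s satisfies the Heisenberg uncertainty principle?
Yes, it satisfies the uncertainty principle.

Calculate the product ΔxΔp:
ΔxΔp = (2.670e-09 m) × (1.356e-25 kg·m/s)
ΔxΔp = 3.621e-34 J·s

Compare to the minimum allowed value ℏ/2:
ℏ/2 = 5.273e-35 J·s

Since ΔxΔp = 3.621e-34 J·s ≥ 5.273e-35 J·s = ℏ/2,
the measurement satisfies the uncertainty principle.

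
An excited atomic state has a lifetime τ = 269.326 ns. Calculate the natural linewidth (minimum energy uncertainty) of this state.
1.222 neV

Using the energy-time uncertainty principle:
ΔEΔt ≥ ℏ/2

The lifetime τ represents the time uncertainty Δt.
The natural linewidth (minimum energy uncertainty) is:

ΔE = ℏ/(2τ)
ΔE = (1.055e-34 J·s) / (2 × 2.693e-07 s)
ΔE = 1.958e-28 J = 1.222 neV

This natural linewidth limits the precision of spectroscopic measurements.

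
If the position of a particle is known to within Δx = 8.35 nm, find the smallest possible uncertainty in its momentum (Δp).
6.315 × 10^-27 kg·m/s

Using the Heisenberg uncertainty principle:
ΔxΔp ≥ ℏ/2

The minimum uncertainty in momentum is:
Δp_min = ℏ/(2Δx)
Δp_min = (1.055e-34 J·s) / (2 × 8.350e-09 m)
Δp_min = 6.315e-27 kg·m/s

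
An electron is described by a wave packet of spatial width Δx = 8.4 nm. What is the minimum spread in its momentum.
6.277 × 10^-27 kg·m/s

For a wave packet, the spatial width Δx and momentum spread Δp are related by the uncertainty principle:
ΔxΔp ≥ ℏ/2

The minimum momentum spread is:
Δp_min = ℏ/(2Δx)
Δp_min = (1.055e-34 J·s) / (2 × 8.400e-09 m)
Δp_min = 6.277e-27 kg·m/s

A wave packet cannot have both a well-defined position and well-defined momentum.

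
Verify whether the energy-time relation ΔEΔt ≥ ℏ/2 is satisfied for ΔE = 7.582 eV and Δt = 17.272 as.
No, it violates the uncertainty relation.

Calculate the product ΔEΔt:
ΔE = 7.582 eV = 1.215e-18 J
ΔEΔt = (1.215e-18 J) × (1.727e-17 s)
ΔEΔt = 2.098e-35 J·s

Compare to the minimum allowed value ℏ/2:
ℏ/2 = 5.273e-35 J·s

Since ΔEΔt = 2.098e-35 J·s < 5.273e-35 J·s = ℏ/2,
this violates the uncertainty relation.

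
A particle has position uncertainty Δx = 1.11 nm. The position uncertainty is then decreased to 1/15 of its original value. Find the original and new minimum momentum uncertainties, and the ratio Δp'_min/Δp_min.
Original Δp_min = 4.750 × 10^-26 kg·m/s; new Δp'_min = 7.125 × 10^-25 kg·m/s; ratio Δp'_min/Δp_min = 15.

From the uncertainty principle ΔxΔp ≥ ℏ/2, the minimum momentum uncertainty is Δp_min = ℏ/(2Δx).

Original (Δx = 1.11 nm = 1.110e-09 m):
Δp_min = (1.055e-34 J·s)/(2 × 1.110e-09 m) = 4.750e-26 kg·m/s

When Δx → (1/15)Δx:
Δp'_min = ℏ/(2 × (1/15)Δx) = 15 × ℏ/(2Δx) = 15 × Δp_min
Δp'_min = 15 × 4.750e-26 kg·m/s = 7.125e-25 kg·m/s

Since Δp_min ∝ 1/Δx, when Δx is decreased to 1/15 of its original value, Δp_min increases to 15 times its original value.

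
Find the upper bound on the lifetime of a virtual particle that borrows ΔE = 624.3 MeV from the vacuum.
5.272 × 10^-25 s

Using the energy-time uncertainty principle:
ΔEΔt ≥ ℏ/2

For a virtual particle borrowing energy ΔE, the maximum lifetime is:
Δt_max = ℏ/(2ΔE)

Converting energy:
ΔE = 624.3 MeV = 1.000e-10 J

Δt_max = (1.055e-34 J·s) / (2 × 1.000e-10 J)
Δt_max = 5.272e-25 s = 5.272 × 10^-25 s

Virtual particles with higher borrowed energy exist for shorter times.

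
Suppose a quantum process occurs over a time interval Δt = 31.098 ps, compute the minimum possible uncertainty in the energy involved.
10.583 μeV

Using the energy-time uncertainty principle:
ΔEΔt ≥ ℏ/2

The minimum uncertainty in energy is:
ΔE_min = ℏ/(2Δt)
ΔE_min = (1.055e-34 J·s) / (2 × 3.110e-11 s)
ΔE_min = 1.696e-24 J = 10.583 μeV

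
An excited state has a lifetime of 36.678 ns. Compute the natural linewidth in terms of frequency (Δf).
2.170 MHz

Using the energy-time uncertainty principle and E = hf:
ΔEΔt ≥ ℏ/2
hΔf·Δt ≥ ℏ/2

The minimum frequency uncertainty is:
Δf = ℏ/(2hτ) = 1/(4πτ)
Δf = 1/(4π × 3.668e-08 s)
Δf = 2.170e+06 Hz = 2.170 MHz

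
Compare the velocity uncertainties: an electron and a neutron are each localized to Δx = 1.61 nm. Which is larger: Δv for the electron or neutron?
The electron has the larger minimum velocity uncertainty, by a ratio of 1838.7.

For both particles, Δp_min = ℏ/(2Δx) = 3.275e-26 kg·m/s (same for both).

The velocity uncertainty is Δv = Δp/m:
- electron: Δv = 3.275e-26 / 9.109e-31 = 3.595e+04 m/s = 35.953 km/s
- neutron: Δv = 3.275e-26 / 1.675e-27 = 1.955e+01 m/s = 19.553 m/s

Ratio: 3.595e+04 / 1.955e+01 = 1838.7

The lighter particle has larger velocity uncertainty because Δv ∝ 1/m.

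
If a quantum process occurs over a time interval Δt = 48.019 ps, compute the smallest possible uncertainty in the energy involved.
6.854 μeV

Using the energy-time uncertainty principle:
ΔEΔt ≥ ℏ/2

The minimum uncertainty in energy is:
ΔE_min = ℏ/(2Δt)
ΔE_min = (1.055e-34 J·s) / (2 × 4.802e-11 s)
ΔE_min = 1.098e-24 J = 6.854 μeV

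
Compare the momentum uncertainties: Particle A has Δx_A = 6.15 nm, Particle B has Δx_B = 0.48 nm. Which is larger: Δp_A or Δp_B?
Particle B has the larger minimum momentum uncertainty, by a factor of 12.81.

For each particle, the minimum momentum uncertainty is Δp_min = ℏ/(2Δx):

Particle A: Δp_A = ℏ/(2×6.150e-09 m) = 8.574e-27 kg·m/s
Particle B: Δp_B = ℏ/(2×4.800e-10 m) = 1.099e-25 kg·m/s

Ratio: Δp_B/Δp_A = 12.81

Since Δp_min ∝ 1/Δx, the particle with smaller position uncertainty (B) has larger momentum uncertainty.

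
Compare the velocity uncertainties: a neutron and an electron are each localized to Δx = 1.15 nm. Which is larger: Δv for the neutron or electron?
The electron has the larger minimum velocity uncertainty, by a ratio of 1838.7.

For both particles, Δp_min = ℏ/(2Δx) = 4.585e-26 kg·m/s (same for both).

The velocity uncertainty is Δv = Δp/m:
- neutron: Δv = 4.585e-26 / 1.675e-27 = 2.737e+01 m/s = 27.375 m/s
- electron: Δv = 4.585e-26 / 9.109e-31 = 5.033e+04 m/s = 50.334 km/s

Ratio: 5.033e+04 / 2.737e+01 = 1838.7

The lighter particle has larger velocity uncertainty because Δv ∝ 1/m.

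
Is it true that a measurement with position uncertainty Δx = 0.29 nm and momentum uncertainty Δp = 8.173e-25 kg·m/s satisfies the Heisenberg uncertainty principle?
Yes, it satisfies the uncertainty principle.

Calculate the product ΔxΔp:
ΔxΔp = (2.900e-10 m) × (8.173e-25 kg·m/s)
ΔxΔp = 2.370e-34 J·s

Compare to the minimum allowed value ℏ/2:
ℏ/2 = 5.273e-35 J·s

Since ΔxΔp = 2.370e-34 J·s ≥ 5.273e-35 J·s = ℏ/2,
the measurement satisfies the uncertainty principle.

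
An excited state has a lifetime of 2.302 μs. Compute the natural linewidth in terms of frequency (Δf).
34.569 kHz

Using the energy-time uncertainty principle and E = hf:
ΔEΔt ≥ ℏ/2
hΔf·Δt ≥ ℏ/2

The minimum frequency uncertainty is:
Δf = ℏ/(2hτ) = 1/(4πτ)
Δf = 1/(4π × 2.302e-06 s)
Δf = 3.457e+04 Hz = 34.569 kHz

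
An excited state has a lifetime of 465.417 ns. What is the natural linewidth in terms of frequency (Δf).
170.981 kHz

Using the energy-time uncertainty principle and E = hf:
ΔEΔt ≥ ℏ/2
hΔf·Δt ≥ ℏ/2

The minimum frequency uncertainty is:
Δf = ℏ/(2hτ) = 1/(4πτ)
Δf = 1/(4π × 4.654e-07 s)
Δf = 1.710e+05 Hz = 170.981 kHz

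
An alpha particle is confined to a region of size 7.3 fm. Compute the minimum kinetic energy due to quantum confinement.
24.504 keV

Using the uncertainty principle:

1. Position uncertainty: Δx ≈ 7.300e-15 m
2. Minimum momentum uncertainty: Δp = ℏ/(2Δx) = 7.223e-21 kg·m/s
3. Minimum kinetic energy:
   KE = (Δp)²/(2m) = (7.223e-21)²/(2 × 6.645e-27 kg)
   KE = 3.926e-15 J = 24.504 keV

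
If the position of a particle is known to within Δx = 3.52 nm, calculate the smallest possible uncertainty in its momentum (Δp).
1.498 × 10^-26 kg·m/s

Using the Heisenberg uncertainty principle:
ΔxΔp ≥ ℏ/2

The minimum uncertainty in momentum is:
Δp_min = ℏ/(2Δx)
Δp_min = (1.055e-34 J·s) / (2 × 3.520e-09 m)
Δp_min = 1.498e-26 kg·m/s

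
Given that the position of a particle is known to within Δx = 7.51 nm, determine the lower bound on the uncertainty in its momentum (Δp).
7.021 × 10^-27 kg·m/s

Using the Heisenberg uncertainty principle:
ΔxΔp ≥ ℏ/2

The minimum uncertainty in momentum is:
Δp_min = ℏ/(2Δx)
Δp_min = (1.055e-34 J·s) / (2 × 7.510e-09 m)
Δp_min = 7.021e-27 kg·m/s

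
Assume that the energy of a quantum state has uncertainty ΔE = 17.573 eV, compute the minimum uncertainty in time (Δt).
18.728 as

Using the energy-time uncertainty principle:
ΔEΔt ≥ ℏ/2

The minimum uncertainty in time is:
Δt_min = ℏ/(2ΔE)
Δt_min = (1.055e-34 J·s) / (2 × 2.816e-18 J)
Δt_min = 1.873e-17 s = 18.728 as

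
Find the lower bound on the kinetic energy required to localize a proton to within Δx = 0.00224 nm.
1.034 eV

Localizing a particle requires giving it sufficient momentum uncertainty:

1. From uncertainty principle: Δp ≥ ℏ/(2Δx)
   Δp_min = (1.055e-34 J·s) / (2 × 2.240e-12 m)
   Δp_min = 2.354e-23 kg·m/s

2. This momentum uncertainty corresponds to kinetic energy:
   KE ≈ (Δp)²/(2m) = (2.354e-23)²/(2 × 1.673e-27 kg)
   KE = 1.656e-19 J = 1.034 eV

Tighter localization requires more energy.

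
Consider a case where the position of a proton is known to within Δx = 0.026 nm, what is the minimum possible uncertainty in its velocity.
1.212 km/s

Using the Heisenberg uncertainty principle and Δp = mΔv:
ΔxΔp ≥ ℏ/2
Δx(mΔv) ≥ ℏ/2

The minimum uncertainty in velocity is:
Δv_min = ℏ/(2mΔx)
Δv_min = (1.055e-34 J·s) / (2 × 1.673e-27 kg × 2.600e-11 m)
Δv_min = 1.212e+03 m/s = 1.212 km/s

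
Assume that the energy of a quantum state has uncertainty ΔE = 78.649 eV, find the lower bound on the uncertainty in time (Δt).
4.184 as

Using the energy-time uncertainty principle:
ΔEΔt ≥ ℏ/2

The minimum uncertainty in time is:
Δt_min = ℏ/(2ΔE)
Δt_min = (1.055e-34 J·s) / (2 × 1.260e-17 J)
Δt_min = 4.184e-18 s = 4.184 as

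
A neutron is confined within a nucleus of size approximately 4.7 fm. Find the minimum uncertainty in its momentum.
1.122 × 10^-20 kg·m/s

Using the Heisenberg uncertainty principle:
ΔxΔp ≥ ℏ/2

With Δx ≈ L = 4.700e-15 m (the confinement size):
Δp_min = ℏ/(2Δx)
Δp_min = (1.055e-34 J·s) / (2 × 4.700e-15 m)
Δp_min = 1.122e-20 kg·m/s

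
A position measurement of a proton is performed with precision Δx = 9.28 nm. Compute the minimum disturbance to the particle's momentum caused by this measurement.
5.682 × 10^-27 kg·m/s

The uncertainty principle implies that measuring position disturbs momentum:
ΔxΔp ≥ ℏ/2

When we measure position with precision Δx, we necessarily introduce a momentum uncertainty:
Δp ≥ ℏ/(2Δx)
Δp_min = (1.055e-34 J·s) / (2 × 9.280e-09 m)
Δp_min = 5.682e-27 kg·m/s

The more precisely we measure position, the greater the momentum disturbance.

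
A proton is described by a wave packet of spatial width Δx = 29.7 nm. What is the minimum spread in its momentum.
1.775 × 10^-27 kg·m/s

For a wave packet, the spatial width Δx and momentum spread Δp are related by the uncertainty principle:
ΔxΔp ≥ ℏ/2

The minimum momentum spread is:
Δp_min = ℏ/(2Δx)
Δp_min = (1.055e-34 J·s) / (2 × 2.970e-08 m)
Δp_min = 1.775e-27 kg·m/s

A wave packet cannot have both a well-defined position and well-defined momentum.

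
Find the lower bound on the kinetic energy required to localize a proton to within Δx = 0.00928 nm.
60.236 meV

Localizing a particle requires giving it sufficient momentum uncertainty:

1. From uncertainty principle: Δp ≥ ℏ/(2Δx)
   Δp_min = (1.055e-34 J·s) / (2 × 9.280e-12 m)
   Δp_min = 5.682e-24 kg·m/s

2. This momentum uncertainty corresponds to kinetic energy:
   KE ≈ (Δp)²/(2m) = (5.682e-24)²/(2 × 1.673e-27 kg)
   KE = 9.651e-21 J = 60.236 meV

Tighter localization requires more energy.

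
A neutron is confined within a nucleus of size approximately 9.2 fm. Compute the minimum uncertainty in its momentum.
5.731 × 10^-21 kg·m/s

Using the Heisenberg uncertainty principle:
ΔxΔp ≥ ℏ/2

With Δx ≈ L = 9.200e-15 m (the confinement size):
Δp_min = ℏ/(2Δx)
Δp_min = (1.055e-34 J·s) / (2 × 9.200e-15 m)
Δp_min = 5.731e-21 kg·m/s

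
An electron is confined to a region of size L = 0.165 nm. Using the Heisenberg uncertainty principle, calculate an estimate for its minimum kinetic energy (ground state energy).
349.861 meV

Using the uncertainty principle to estimate ground state energy:

1. The position uncertainty is approximately the confinement size:
   Δx ≈ L = 1.650e-10 m

2. From ΔxΔp ≥ ℏ/2, the minimum momentum uncertainty is:
   Δp ≈ ℏ/(2L) = 3.196e-25 kg·m/s

3. The kinetic energy is approximately:
   KE ≈ (Δp)²/(2m) = (3.196e-25)²/(2 × 9.109e-31 kg)
   KE ≈ 5.605e-20 J = 349.861 meV

This is an order-of-magnitude estimate of the ground state energy.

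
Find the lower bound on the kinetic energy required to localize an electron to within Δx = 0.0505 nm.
3.735 eV

Localizing a particle requires giving it sufficient momentum uncertainty:

1. From uncertainty principle: Δp ≥ ℏ/(2Δx)
   Δp_min = (1.055e-34 J·s) / (2 × 5.050e-11 m)
   Δp_min = 1.044e-24 kg·m/s

2. This momentum uncertainty corresponds to kinetic energy:
   KE ≈ (Δp)²/(2m) = (1.044e-24)²/(2 × 9.109e-31 kg)
   KE = 5.984e-19 J = 3.735 eV

Tighter localization requires more energy.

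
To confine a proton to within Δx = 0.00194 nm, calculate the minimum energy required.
1.378 eV

Localizing a particle requires giving it sufficient momentum uncertainty:

1. From uncertainty principle: Δp ≥ ℏ/(2Δx)
   Δp_min = (1.055e-34 J·s) / (2 × 1.940e-12 m)
   Δp_min = 2.718e-23 kg·m/s

2. This momentum uncertainty corresponds to kinetic energy:
   KE ≈ (Δp)²/(2m) = (2.718e-23)²/(2 × 1.673e-27 kg)
   KE = 2.208e-19 J = 1.378 eV

Tighter localization requires more energy.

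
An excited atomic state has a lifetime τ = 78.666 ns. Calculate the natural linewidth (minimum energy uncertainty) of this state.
4.184 neV

Using the energy-time uncertainty principle:
ΔEΔt ≥ ℏ/2

The lifetime τ represents the time uncertainty Δt.
The natural linewidth (minimum energy uncertainty) is:

ΔE = ℏ/(2τ)
ΔE = (1.055e-34 J·s) / (2 × 7.867e-08 s)
ΔE = 6.703e-28 J = 4.184 neV

This natural linewidth limits the precision of spectroscopic measurements.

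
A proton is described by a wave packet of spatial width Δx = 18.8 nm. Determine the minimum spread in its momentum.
2.805 × 10^-27 kg·m/s

For a wave packet, the spatial width Δx and momentum spread Δp are related by the uncertainty principle:
ΔxΔp ≥ ℏ/2

The minimum momentum spread is:
Δp_min = ℏ/(2Δx)
Δp_min = (1.055e-34 J·s) / (2 × 1.880e-08 m)
Δp_min = 2.805e-27 kg·m/s

A wave packet cannot have both a well-defined position and well-defined momentum.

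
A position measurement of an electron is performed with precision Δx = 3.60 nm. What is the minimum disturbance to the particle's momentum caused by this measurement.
1.465 × 10^-26 kg·m/s

The uncertainty principle implies that measuring position disturbs momentum:
ΔxΔp ≥ ℏ/2

When we measure position with precision Δx, we necessarily introduce a momentum uncertainty:
Δp ≥ ℏ/(2Δx)
Δp_min = (1.055e-34 J·s) / (2 × 3.600e-09 m)
Δp_min = 1.465e-26 kg·m/s

The more precisely we measure position, the greater the momentum disturbance.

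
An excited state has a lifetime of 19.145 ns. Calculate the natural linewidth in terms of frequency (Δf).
4.157 MHz

Using the energy-time uncertainty principle and E = hf:
ΔEΔt ≥ ℏ/2
hΔf·Δt ≥ ℏ/2

The minimum frequency uncertainty is:
Δf = ℏ/(2hτ) = 1/(4πτ)
Δf = 1/(4π × 1.915e-08 s)
Δf = 4.157e+06 Hz = 4.157 MHz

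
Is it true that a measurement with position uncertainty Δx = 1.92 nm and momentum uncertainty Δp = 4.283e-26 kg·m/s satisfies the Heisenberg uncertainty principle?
Yes, it satisfies the uncertainty principle.

Calculate the product ΔxΔp:
ΔxΔp = (1.920e-09 m) × (4.283e-26 kg·m/s)
ΔxΔp = 8.223e-35 J·s

Compare to the minimum allowed value ℏ/2:
ℏ/2 = 5.273e-35 J·s

Since ΔxΔp = 8.223e-35 J·s ≥ 5.273e-35 J·s = ℏ/2,
the measurement satisfies the uncertainty principle.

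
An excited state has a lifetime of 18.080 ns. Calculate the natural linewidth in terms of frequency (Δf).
4.401 MHz

Using the energy-time uncertainty principle and E = hf:
ΔEΔt ≥ ℏ/2
hΔf·Δt ≥ ℏ/2

The minimum frequency uncertainty is:
Δf = ℏ/(2hτ) = 1/(4πτ)
Δf = 1/(4π × 1.808e-08 s)
Δf = 4.401e+06 Hz = 4.401 MHz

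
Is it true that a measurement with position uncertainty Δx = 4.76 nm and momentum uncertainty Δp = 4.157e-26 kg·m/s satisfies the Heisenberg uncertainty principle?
Yes, it satisfies the uncertainty principle.

Calculate the product ΔxΔp:
ΔxΔp = (4.760e-09 m) × (4.157e-26 kg·m/s)
ΔxΔp = 1.979e-34 J·s

Compare to the minimum allowed value ℏ/2:
ℏ/2 = 5.273e-35 J·s

Since ΔxΔp = 1.979e-34 J·s ≥ 5.273e-35 J·s = ℏ/2,
the measurement satisfies the uncertainty principle.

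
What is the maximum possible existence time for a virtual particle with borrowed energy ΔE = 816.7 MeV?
4.030 × 10^-25 s

Using the energy-time uncertainty principle:
ΔEΔt ≥ ℏ/2

For a virtual particle borrowing energy ΔE, the maximum lifetime is:
Δt_max = ℏ/(2ΔE)

Converting energy:
ΔE = 816.7 MeV = 1.308e-10 J

Δt_max = (1.055e-34 J·s) / (2 × 1.308e-10 J)
Δt_max = 4.030e-25 s = 4.030 × 10^-25 s

Virtual particles with higher borrowed energy exist for shorter times.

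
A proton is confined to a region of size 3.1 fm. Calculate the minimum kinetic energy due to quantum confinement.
539.797 keV

Using the uncertainty principle:

1. Position uncertainty: Δx ≈ 3.100e-15 m
2. Minimum momentum uncertainty: Δp = ℏ/(2Δx) = 1.701e-20 kg·m/s
3. Minimum kinetic energy:
   KE = (Δp)²/(2m) = (1.701e-20)²/(2 × 1.673e-27 kg)
   KE = 8.649e-14 J = 539.797 keV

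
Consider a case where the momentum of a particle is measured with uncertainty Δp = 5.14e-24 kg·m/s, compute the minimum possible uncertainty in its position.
10.258 pm

Using the Heisenberg uncertainty principle:
ΔxΔp ≥ ℏ/2

The minimum uncertainty in position is:
Δx_min = ℏ/(2Δp)
Δx_min = (1.055e-34 J·s) / (2 × 5.140e-24 kg·m/s)
Δx_min = 1.026e-11 m = 10.258 pm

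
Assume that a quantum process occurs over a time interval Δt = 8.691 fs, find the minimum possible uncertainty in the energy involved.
37.867 meV

Using the energy-time uncertainty principle:
ΔEΔt ≥ ℏ/2

The minimum uncertainty in energy is:
ΔE_min = ℏ/(2Δt)
ΔE_min = (1.055e-34 J·s) / (2 × 8.691e-15 s)
ΔE_min = 6.067e-21 J = 37.867 meV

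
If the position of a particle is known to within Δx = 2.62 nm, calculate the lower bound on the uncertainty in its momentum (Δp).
2.013 × 10^-26 kg·m/s

Using the Heisenberg uncertainty principle:
ΔxΔp ≥ ℏ/2

The minimum uncertainty in momentum is:
Δp_min = ℏ/(2Δx)
Δp_min = (1.055e-34 J·s) / (2 × 2.620e-09 m)
Δp_min = 2.013e-26 kg·m/s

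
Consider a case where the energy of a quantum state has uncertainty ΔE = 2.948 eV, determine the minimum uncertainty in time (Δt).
111.637 as

Using the energy-time uncertainty principle:
ΔEΔt ≥ ℏ/2

The minimum uncertainty in time is:
Δt_min = ℏ/(2ΔE)
Δt_min = (1.055e-34 J·s) / (2 × 4.723e-19 J)
Δt_min = 1.116e-16 s = 111.637 as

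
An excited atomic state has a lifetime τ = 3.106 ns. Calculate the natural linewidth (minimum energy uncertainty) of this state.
105.958 neV

Using the energy-time uncertainty principle:
ΔEΔt ≥ ℏ/2

The lifetime τ represents the time uncertainty Δt.
The natural linewidth (minimum energy uncertainty) is:

ΔE = ℏ/(2τ)
ΔE = (1.055e-34 J·s) / (2 × 3.106e-09 s)
ΔE = 1.698e-26 J = 105.958 neV

This natural linewidth limits the precision of spectroscopic measurements.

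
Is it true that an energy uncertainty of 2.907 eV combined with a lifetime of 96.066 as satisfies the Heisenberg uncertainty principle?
No, it violates the uncertainty relation.

Calculate the product ΔEΔt:
ΔE = 2.907 eV = 4.658e-19 J
ΔEΔt = (4.658e-19 J) × (9.607e-17 s)
ΔEΔt = 4.474e-35 J·s

Compare to the minimum allowed value ℏ/2:
ℏ/2 = 5.273e-35 J·s

Since ΔEΔt = 4.474e-35 J·s < 5.273e-35 J·s = ℏ/2,
this violates the uncertainty relation.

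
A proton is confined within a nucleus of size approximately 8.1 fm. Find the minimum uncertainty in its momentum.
6.510 × 10^-21 kg·m/s

Using the Heisenberg uncertainty principle:
ΔxΔp ≥ ℏ/2

With Δx ≈ L = 8.100e-15 m (the confinement size):
Δp_min = ℏ/(2Δx)
Δp_min = (1.055e-34 J·s) / (2 × 8.100e-15 m)
Δp_min = 6.510e-21 kg·m/s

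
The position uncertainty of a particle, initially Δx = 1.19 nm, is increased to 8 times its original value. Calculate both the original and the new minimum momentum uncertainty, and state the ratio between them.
Original Δp_min = 4.431 × 10^-26 kg·m/s; new Δp'_min = 5.539 × 10^-27 kg·m/s; ratio Δp'_min/Δp_min = 1/8.

From the uncertainty principle ΔxΔp ≥ ℏ/2, the minimum momentum uncertainty is Δp_min = ℏ/(2Δx).

Original (Δx = 1.19 nm = 1.190e-09 m):
Δp_min = (1.055e-34 J·s)/(2 × 1.190e-09 m) = 4.431e-26 kg·m/s

When Δx → 8Δx:
Δp'_min = ℏ/(2 × 8Δx) = (1/8) × ℏ/(2Δx) = (1/8) × Δp_min
Δp'_min = 1/8 × 4.431e-26 kg·m/s = 5.539e-27 kg·m/s

Since Δp_min ∝ 1/Δx, when Δx is increased to 8 times its original value, Δp_min decreases to 1/8 of its original value.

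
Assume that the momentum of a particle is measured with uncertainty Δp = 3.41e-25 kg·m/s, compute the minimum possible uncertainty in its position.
154.629 pm

Using the Heisenberg uncertainty principle:
ΔxΔp ≥ ℏ/2

The minimum uncertainty in position is:
Δx_min = ℏ/(2Δp)
Δx_min = (1.055e-34 J·s) / (2 × 3.410e-25 kg·m/s)
Δx_min = 1.546e-10 m = 154.629 pm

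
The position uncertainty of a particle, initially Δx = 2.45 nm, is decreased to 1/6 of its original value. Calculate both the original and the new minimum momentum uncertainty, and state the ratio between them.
Original Δp_min = 2.152 × 10^-26 kg·m/s; new Δp'_min = 1.291 × 10^-25 kg·m/s; ratio Δp'_min/Δp_min = 6.

From the uncertainty principle ΔxΔp ≥ ℏ/2, the minimum momentum uncertainty is Δp_min = ℏ/(2Δx).

Original (Δx = 2.45 nm = 2.450e-09 m):
Δp_min = (1.055e-34 J·s)/(2 × 2.450e-09 m) = 2.152e-26 kg·m/s

When Δx → (1/6)Δx:
Δp'_min = ℏ/(2 × (1/6)Δx) = 6 × ℏ/(2Δx) = 6 × Δp_min
Δp'_min = 6 × 2.152e-26 kg·m/s = 1.291e-25 kg·m/s

Since Δp_min ∝ 1/Δx, when Δx is decreased to 1/6 of its original value, Δp_min increases to 6 times its original value.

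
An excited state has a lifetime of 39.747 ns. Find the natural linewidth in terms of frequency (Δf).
2.002 MHz

Using the energy-time uncertainty principle and E = hf:
ΔEΔt ≥ ℏ/2
hΔf·Δt ≥ ℏ/2

The minimum frequency uncertainty is:
Δf = ℏ/(2hτ) = 1/(4πτ)
Δf = 1/(4π × 3.975e-08 s)
Δf = 2.002e+06 Hz = 2.002 MHz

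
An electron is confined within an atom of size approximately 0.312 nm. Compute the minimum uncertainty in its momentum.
1.690 × 10^-25 kg·m/s

Using the Heisenberg uncertainty principle:
ΔxΔp ≥ ℏ/2

With Δx ≈ L = 3.120e-10 m (the confinement size):
Δp_min = ℏ/(2Δx)
Δp_min = (1.055e-34 J·s) / (2 × 3.120e-10 m)
Δp_min = 1.690e-25 kg·m/s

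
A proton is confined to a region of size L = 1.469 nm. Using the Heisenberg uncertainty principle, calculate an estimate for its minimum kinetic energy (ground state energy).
2.404 μeV

Using the uncertainty principle to estimate ground state energy:

1. The position uncertainty is approximately the confinement size:
   Δx ≈ L = 1.469e-09 m

2. From ΔxΔp ≥ ℏ/2, the minimum momentum uncertainty is:
   Δp ≈ ℏ/(2L) = 3.589e-26 kg·m/s

3. The kinetic energy is approximately:
   KE ≈ (Δp)²/(2m) = (3.589e-26)²/(2 × 1.673e-27 kg)
   KE ≈ 3.851e-25 J = 2.404 μeV

This is an order-of-magnitude estimate of the ground state energy.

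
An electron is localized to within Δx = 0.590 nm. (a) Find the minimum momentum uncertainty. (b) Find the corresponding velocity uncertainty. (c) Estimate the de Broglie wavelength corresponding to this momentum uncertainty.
(a) Δp_min = 8.937 × 10^-26 kg·m/s
(b) Δv_min = 98.108 km/s
(c) λ_dB = 7.414 nm

Step-by-step:

(a) From the uncertainty principle:
Δp_min = ℏ/(2Δx) = (1.055e-34 J·s)/(2 × 5.900e-10 m) = 8.937e-26 kg·m/s

(b) The velocity uncertainty:
Δv = Δp/m = (8.937e-26 kg·m/s)/(9.109e-31 kg) = 9.811e+04 m/s = 98.108 km/s

(c) The de Broglie wavelength for this momentum:
λ = h/p = (6.626e-34 J·s)/(8.937e-26 kg·m/s) = 7.414e-09 m = 7.414 nm

Note: The de Broglie wavelength is comparable to the localization size, as expected from wave-particle duality.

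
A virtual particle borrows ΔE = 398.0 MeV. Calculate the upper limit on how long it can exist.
8.269 × 10^-25 s

Using the energy-time uncertainty principle:
ΔEΔt ≥ ℏ/2

For a virtual particle borrowing energy ΔE, the maximum lifetime is:
Δt_max = ℏ/(2ΔE)

Converting energy:
ΔE = 398.0 MeV = 6.377e-11 J

Δt_max = (1.055e-34 J·s) / (2 × 6.377e-11 J)
Δt_max = 8.269e-25 s = 8.269 × 10^-25 s

Virtual particles with higher borrowed energy exist for shorter times.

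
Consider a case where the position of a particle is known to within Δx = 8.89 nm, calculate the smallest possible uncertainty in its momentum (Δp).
5.931 × 10^-27 kg·m/s

Using the Heisenberg uncertainty principle:
ΔxΔp ≥ ℏ/2

The minimum uncertainty in momentum is:
Δp_min = ℏ/(2Δx)
Δp_min = (1.055e-34 J·s) / (2 × 8.890e-09 m)
Δp_min = 5.931e-27 kg·m/s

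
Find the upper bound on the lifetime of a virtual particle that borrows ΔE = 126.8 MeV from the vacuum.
2.595 ys

Using the energy-time uncertainty principle:
ΔEΔt ≥ ℏ/2

For a virtual particle borrowing energy ΔE, the maximum lifetime is:
Δt_max = ℏ/(2ΔE)

Converting energy:
ΔE = 126.8 MeV = 2.032e-11 J

Δt_max = (1.055e-34 J·s) / (2 × 2.032e-11 J)
Δt_max = 2.595e-24 s = 2.595 ys

Virtual particles with higher borrowed energy exist for shorter times.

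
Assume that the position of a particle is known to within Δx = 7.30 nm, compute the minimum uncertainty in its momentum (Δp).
7.223 × 10^-27 kg·m/s

Using the Heisenberg uncertainty principle:
ΔxΔp ≥ ℏ/2

The minimum uncertainty in momentum is:
Δp_min = ℏ/(2Δx)
Δp_min = (1.055e-34 J·s) / (2 × 7.300e-09 m)
Δp_min = 7.223e-27 kg·m/s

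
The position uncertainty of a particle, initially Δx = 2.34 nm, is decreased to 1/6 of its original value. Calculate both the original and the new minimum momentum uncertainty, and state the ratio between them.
Original Δp_min = 2.253 × 10^-26 kg·m/s; new Δp'_min = 1.352 × 10^-25 kg·m/s; ratio Δp'_min/Δp_min = 6.

From the uncertainty principle ΔxΔp ≥ ℏ/2, the minimum momentum uncertainty is Δp_min = ℏ/(2Δx).

Original (Δx = 2.34 nm = 2.340e-09 m):
Δp_min = (1.055e-34 J·s)/(2 × 2.340e-09 m) = 2.253e-26 kg·m/s

When Δx → (1/6)Δx:
Δp'_min = ℏ/(2 × (1/6)Δx) = 6 × ℏ/(2Δx) = 6 × Δp_min
Δp'_min = 6 × 2.253e-26 kg·m/s = 1.352e-25 kg·m/s

Since Δp_min ∝ 1/Δx, when Δx is decreased to 1/6 of its original value, Δp_min increases to 6 times its original value.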